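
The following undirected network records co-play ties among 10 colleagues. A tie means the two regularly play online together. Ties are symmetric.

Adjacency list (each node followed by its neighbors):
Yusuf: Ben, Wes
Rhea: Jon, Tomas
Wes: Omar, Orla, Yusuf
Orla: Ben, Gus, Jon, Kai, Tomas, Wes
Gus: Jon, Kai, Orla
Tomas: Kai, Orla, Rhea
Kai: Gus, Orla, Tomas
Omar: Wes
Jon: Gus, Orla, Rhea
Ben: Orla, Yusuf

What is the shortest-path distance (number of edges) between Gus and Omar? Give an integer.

One shortest route is Gus – Orla – Wes – Omar, which uses 3 edges, and at distance 2 from Gus we only reach {Ben, Rhea, Tomas, Wes}, which does not include Omar. So d(Gus,Omar) = 3.

3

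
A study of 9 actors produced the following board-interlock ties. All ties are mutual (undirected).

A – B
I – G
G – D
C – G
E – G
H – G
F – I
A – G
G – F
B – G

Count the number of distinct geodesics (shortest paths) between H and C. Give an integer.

The shortest distance is 2, and the only length-2 path is H–G–C. So there is exactly 1 shortest path.

1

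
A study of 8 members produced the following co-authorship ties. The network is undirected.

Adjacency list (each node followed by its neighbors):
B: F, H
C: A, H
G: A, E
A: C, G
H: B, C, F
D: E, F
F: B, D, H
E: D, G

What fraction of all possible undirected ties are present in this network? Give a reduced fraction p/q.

There are 9 edges and 8 nodes, so the maximum possible is C(8,2) = 28.
Density = 9/28.

9/28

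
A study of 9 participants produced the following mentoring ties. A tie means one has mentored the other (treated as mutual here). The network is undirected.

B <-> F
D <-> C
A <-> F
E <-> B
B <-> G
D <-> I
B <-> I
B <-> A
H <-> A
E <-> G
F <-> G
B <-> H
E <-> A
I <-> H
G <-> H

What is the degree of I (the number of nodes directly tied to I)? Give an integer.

3

I is directly tied to B, D, and H. That is 3 neighbors, so the degree of I is 3.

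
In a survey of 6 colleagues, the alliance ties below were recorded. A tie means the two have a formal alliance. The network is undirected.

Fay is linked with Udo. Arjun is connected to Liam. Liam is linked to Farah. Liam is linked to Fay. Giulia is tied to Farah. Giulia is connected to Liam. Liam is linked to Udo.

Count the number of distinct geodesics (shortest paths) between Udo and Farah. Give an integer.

The shortest distance is 2, and the only length-2 path is Udo–Liam–Farah. So there is exactly 1 shortest path.

1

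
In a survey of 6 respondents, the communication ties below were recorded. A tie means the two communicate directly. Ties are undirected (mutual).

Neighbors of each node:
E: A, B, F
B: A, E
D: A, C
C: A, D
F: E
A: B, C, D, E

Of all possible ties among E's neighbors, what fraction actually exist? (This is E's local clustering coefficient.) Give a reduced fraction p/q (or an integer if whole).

E's neighbors: A, B, and F (k = 3).
Possible neighbor pairs: C(3,2) = 3. Edges among them: A–B → e = 1.
Clustering(E) = 1/3.

1/3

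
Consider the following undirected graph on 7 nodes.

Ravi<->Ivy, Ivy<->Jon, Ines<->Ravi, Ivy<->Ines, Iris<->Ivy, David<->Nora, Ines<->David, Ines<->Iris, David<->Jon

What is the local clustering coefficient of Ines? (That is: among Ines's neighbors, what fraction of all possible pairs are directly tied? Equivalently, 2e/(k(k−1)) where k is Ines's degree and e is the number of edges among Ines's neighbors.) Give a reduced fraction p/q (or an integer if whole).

Ines's neighbors: David, Iris, Ivy, and Ravi (k = 4).
Possible neighbor pairs: C(4,2) = 6. Edges among them: Iris–Ivy, Ivy–Ravi → e = 2.
Clustering(Ines) = 2/6 = 1/3.

1/3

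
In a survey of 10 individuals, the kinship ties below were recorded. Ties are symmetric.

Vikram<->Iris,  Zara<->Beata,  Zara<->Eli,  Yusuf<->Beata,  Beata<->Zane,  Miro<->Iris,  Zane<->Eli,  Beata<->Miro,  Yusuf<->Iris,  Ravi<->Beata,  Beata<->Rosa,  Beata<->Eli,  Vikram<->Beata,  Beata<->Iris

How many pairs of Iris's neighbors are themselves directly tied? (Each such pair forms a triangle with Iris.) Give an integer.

Iris's neighbors: Beata, Miro, Vikram, and Yusuf.
Neighbor pairs that are themselves tied: Iris–Beata–Miro; Iris–Beata–Vikram; Iris–Beata–Yusuf. Each forms one triangle with Iris, for 3 in total.

3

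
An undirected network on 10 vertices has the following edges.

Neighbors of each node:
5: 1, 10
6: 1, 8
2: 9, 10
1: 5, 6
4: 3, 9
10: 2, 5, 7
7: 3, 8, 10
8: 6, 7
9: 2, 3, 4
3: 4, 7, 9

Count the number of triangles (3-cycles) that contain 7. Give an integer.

7's neighbors are 3, 8, and 10, but none of them are tied to each other, so no triangle contains 7.

0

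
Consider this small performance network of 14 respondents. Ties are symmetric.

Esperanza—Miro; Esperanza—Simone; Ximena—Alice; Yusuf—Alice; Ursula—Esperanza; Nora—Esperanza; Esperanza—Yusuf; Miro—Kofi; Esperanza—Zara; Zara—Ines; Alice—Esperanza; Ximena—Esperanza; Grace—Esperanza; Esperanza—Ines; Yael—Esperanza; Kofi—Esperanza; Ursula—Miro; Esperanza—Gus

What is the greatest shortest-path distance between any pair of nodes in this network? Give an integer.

2

Eccentricity of each node (its greatest distance to any other): Alice:2, Esperanza:1, Grace:2, Gus:2, Ines:2, Kofi:2, Miro:2, Nora:2, Simone:2, Ursula:2, Ximena:2, Yael:2, Yusuf:2, Zara:2.
The maximum eccentricity is 2, realized for instance by the pair Ines–Grace via Ines – Esperanza – Grace. So the diameter is 2.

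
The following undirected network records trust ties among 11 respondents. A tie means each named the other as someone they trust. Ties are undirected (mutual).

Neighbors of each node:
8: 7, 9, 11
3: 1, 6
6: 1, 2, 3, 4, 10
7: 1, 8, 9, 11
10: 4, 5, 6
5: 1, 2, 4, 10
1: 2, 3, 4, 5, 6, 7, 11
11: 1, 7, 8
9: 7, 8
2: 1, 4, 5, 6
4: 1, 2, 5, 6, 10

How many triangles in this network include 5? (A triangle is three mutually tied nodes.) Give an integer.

5's neighbors: 1, 2, 4, and 10.
Neighbor pairs that are themselves tied: 5–1–2; 5–1–4; 5–2–4; 5–4–10. Each forms one triangle with 5, for 4 in total.

4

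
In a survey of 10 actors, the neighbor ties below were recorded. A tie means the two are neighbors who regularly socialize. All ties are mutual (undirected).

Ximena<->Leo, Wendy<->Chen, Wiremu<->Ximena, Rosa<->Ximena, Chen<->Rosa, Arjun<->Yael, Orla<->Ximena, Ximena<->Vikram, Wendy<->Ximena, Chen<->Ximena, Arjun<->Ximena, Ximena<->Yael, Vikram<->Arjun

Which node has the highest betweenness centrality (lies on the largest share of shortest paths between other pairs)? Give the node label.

Ximena

Unnormalized betweenness of each node: Arjun:1/2, Chen:1/2, Leo:0, Orla:0, Rosa:0, Vikram:0, Wendy:0, Wiremu:0, Ximena:31, Yael:0.
Ximena has the largest value, 31, making it the main broker — the node through which the most shortest paths run.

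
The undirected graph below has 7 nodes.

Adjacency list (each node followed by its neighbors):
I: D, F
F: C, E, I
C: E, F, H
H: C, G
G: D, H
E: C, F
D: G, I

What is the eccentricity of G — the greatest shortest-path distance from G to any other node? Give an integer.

Distances from G: C:2, D:1, E:3, F:3, H:1, I:2.
The largest is 3 (to F and E), so the eccentricity of G is 3.

3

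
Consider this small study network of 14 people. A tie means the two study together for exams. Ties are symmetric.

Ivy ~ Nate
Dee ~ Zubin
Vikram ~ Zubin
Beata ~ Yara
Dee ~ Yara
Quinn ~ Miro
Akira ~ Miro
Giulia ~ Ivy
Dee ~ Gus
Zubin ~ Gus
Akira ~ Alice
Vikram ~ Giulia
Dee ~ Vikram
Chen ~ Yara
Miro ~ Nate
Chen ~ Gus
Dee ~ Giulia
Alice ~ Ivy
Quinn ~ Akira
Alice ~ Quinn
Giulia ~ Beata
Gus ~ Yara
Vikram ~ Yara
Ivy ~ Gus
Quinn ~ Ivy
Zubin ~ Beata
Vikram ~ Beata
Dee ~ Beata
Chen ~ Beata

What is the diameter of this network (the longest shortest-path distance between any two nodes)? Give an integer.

4

Eccentricity of each node (its greatest distance to any other): Akira:4, Alice:3, Beata:4, Chen:4, Dee:4, Giulia:3, Gus:3, Ivy:2, Miro:4, Nate:3, Quinn:3, Vikram:4, Yara:4, Zubin:4.
The maximum eccentricity is 4, realized for instance by the pair Vikram–Miro via Vikram – Giulia – Ivy – Nate – Miro. So the diameter is 4.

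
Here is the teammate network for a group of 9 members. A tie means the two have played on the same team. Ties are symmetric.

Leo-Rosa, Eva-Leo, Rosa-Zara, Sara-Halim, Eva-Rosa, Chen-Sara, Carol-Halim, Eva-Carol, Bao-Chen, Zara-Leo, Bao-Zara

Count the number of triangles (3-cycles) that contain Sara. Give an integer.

Sara's neighbors are Chen and Halim, but none of them are tied to each other, so no triangle contains Sara.

0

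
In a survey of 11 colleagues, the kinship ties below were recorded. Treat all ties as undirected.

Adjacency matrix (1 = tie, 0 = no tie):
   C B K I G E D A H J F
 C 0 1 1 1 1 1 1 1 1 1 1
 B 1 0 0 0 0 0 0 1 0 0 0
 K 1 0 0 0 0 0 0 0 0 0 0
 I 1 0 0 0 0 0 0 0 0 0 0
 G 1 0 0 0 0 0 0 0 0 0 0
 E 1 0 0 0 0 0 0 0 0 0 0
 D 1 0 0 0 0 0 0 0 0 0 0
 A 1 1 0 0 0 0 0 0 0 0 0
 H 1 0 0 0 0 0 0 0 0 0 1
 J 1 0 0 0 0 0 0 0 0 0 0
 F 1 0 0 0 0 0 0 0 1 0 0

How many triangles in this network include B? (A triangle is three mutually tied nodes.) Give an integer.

B's neighbors: A and C.
Neighbor pairs that are themselves tied: B–A–C. Each forms one triangle with B, for 1 in total.

1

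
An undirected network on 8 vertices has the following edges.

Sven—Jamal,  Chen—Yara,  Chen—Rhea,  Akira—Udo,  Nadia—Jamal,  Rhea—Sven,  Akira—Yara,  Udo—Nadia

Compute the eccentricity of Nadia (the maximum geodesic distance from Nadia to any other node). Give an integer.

4

Distances from Nadia: Akira:2, Chen:4, Jamal:1, Rhea:3, Sven:2, Udo:1, Yara:3.
The largest is 4 (to Chen), so the eccentricity of Nadia is 4.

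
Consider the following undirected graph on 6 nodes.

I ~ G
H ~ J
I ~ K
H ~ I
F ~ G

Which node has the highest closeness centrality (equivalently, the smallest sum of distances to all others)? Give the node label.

I

Farness (sum of distances to all others) for each node — F:13, G:9, H:9, I:7, J:13, K:11.
The smallest farness is 7, for I, so I has the highest closeness.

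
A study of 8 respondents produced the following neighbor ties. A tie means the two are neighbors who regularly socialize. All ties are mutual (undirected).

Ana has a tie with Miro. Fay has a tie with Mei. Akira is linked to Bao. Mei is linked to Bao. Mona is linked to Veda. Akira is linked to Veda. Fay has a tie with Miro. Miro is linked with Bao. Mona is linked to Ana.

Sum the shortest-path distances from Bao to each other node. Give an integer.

Distances from Bao: Akira:1, Ana:2, Fay:2, Mei:1, Miro:1, Mona:3, Veda:2.
Sum = 1 + 2 + 2 + 1 + 1 + 3 + 2 = 12.

12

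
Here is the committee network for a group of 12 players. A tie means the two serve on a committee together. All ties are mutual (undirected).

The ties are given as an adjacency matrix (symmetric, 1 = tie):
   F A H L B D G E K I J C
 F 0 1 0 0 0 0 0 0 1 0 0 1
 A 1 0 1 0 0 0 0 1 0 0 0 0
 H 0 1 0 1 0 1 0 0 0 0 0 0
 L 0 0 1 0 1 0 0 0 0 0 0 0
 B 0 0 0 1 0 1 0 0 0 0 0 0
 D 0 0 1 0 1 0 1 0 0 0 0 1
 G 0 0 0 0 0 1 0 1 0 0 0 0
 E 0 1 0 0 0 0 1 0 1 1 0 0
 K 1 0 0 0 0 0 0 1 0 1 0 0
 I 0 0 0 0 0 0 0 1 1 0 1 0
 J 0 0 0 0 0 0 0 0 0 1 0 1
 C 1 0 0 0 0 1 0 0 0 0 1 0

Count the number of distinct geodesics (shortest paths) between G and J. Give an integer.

The shortest distance is 3. The length-3 paths are: G–E–I–J; G–D–C–J.
That gives 2 distinct shortest paths.

2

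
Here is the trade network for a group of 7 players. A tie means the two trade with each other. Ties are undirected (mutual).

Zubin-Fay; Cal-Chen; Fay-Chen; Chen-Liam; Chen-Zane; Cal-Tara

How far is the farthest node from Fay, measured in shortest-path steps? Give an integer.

Distances from Fay: Cal:2, Chen:1, Liam:2, Tara:3, Zane:2, Zubin:1.
The largest is 3 (to Tara), so the eccentricity of Fay is 3.

3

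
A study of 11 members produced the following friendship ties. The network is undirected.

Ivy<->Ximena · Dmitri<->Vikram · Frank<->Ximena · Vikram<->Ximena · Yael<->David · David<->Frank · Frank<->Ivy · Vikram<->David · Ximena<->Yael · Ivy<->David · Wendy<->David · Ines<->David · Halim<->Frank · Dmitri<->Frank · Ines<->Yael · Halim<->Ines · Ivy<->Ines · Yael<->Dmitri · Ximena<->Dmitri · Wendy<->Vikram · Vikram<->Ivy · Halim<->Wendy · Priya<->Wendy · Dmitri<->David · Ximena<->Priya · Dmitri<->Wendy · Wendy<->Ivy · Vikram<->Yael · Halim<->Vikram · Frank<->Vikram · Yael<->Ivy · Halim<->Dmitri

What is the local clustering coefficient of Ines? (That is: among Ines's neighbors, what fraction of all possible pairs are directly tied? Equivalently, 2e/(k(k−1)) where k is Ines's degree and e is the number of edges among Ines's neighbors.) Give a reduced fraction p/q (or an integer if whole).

Ines's neighbors: David, Halim, Ivy, and Yael (k = 4).
Possible neighbor pairs: C(4,2) = 6. Edges among them: David–Ivy, David–Yael, Ivy–Yael → e = 3.
Clustering(Ines) = 3/6 = 1/2.

1/2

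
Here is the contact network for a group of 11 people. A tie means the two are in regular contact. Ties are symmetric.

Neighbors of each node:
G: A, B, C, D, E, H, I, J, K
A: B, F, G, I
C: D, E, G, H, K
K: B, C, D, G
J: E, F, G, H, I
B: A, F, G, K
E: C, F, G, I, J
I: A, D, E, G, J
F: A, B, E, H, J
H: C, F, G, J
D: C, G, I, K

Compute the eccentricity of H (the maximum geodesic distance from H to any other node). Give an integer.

Distances from H: A:2, B:2, C:1, D:2, E:2, F:1, G:1, I:2, J:1, K:2.
The largest is 2 (to E, I, B, A, D, and K), so the eccentricity of H is 2.

2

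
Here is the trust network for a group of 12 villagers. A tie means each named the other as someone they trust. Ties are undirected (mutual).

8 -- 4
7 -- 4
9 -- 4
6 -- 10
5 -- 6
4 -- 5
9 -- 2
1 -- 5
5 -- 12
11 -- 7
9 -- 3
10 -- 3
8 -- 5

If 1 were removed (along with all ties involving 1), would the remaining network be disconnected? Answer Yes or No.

No

Even without 1, every remaining node can still reach every other (the residual graph is connected), so 1 is not a cut vertex.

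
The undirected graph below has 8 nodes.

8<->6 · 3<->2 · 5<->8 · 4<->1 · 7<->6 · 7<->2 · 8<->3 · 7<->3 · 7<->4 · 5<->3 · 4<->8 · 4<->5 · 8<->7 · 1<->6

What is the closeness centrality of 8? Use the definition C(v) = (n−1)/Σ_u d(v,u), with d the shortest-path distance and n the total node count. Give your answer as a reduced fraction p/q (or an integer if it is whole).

7/9

Distances from 8: 1:2, 2:2, 3:1, 4:1, 5:1, 6:1, 7:1. Sum = 9.
n = 8, so closeness = 7/9.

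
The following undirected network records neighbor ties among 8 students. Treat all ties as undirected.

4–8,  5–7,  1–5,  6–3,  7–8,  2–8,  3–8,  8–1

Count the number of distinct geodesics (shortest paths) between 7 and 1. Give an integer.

The shortest distance is 2. The length-2 paths are: 7–5–1; 7–8–1.
That gives 2 distinct shortest paths.

2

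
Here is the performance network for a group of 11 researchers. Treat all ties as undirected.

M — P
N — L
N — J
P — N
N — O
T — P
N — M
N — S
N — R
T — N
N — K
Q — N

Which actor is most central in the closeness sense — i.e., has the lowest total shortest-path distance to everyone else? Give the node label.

Farness (sum of distances to all others) for each node — J:19, K:19, L:19, M:18, N:10, O:19, P:17, Q:19, R:19, S:19, T:18.
The smallest farness is 10, for N, so N has the highest closeness.

N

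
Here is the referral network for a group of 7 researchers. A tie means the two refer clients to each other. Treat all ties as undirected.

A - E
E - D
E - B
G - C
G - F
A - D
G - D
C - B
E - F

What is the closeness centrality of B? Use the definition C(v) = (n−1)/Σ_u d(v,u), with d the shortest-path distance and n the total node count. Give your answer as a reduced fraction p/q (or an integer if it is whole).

3/5

Distances from B: A:2, C:1, D:2, E:1, F:2, G:2. Sum = 10.
n = 7, so closeness = 6/10 = 3/5.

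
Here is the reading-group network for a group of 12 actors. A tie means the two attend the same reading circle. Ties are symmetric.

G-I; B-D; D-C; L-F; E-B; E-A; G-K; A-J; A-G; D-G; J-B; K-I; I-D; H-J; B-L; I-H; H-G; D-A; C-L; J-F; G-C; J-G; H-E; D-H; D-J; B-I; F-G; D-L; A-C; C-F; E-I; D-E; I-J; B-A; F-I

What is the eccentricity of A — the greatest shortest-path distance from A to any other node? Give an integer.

2

Distances from A: B:1, C:1, D:1, E:1, F:2, G:1, H:2, I:2, J:1, K:2, L:2.
The largest is 2 (to I, H, L, F, and K), so the eccentricity of A is 2.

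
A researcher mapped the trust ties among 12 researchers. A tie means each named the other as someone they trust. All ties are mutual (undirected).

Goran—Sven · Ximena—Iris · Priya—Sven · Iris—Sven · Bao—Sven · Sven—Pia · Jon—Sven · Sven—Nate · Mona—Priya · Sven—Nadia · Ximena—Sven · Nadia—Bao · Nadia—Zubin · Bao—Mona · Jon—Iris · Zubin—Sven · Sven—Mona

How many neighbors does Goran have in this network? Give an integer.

1

Goran is directly tied to Sven. That is 1 neighbor, so the degree of Goran is 1.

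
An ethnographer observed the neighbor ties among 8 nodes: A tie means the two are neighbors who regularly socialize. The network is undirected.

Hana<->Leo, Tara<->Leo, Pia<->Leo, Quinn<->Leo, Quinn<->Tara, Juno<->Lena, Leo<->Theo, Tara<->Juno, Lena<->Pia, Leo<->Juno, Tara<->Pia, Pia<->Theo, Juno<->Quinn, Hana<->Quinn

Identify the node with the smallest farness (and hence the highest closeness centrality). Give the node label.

Farness (sum of distances to all others) for each node — Hana:13, Juno:10, Lena:13, Leo:8, Pia:10, Quinn:10, Tara:10, Theo:12.
The smallest farness is 8, for Leo, so Leo has the highest closeness.

Leo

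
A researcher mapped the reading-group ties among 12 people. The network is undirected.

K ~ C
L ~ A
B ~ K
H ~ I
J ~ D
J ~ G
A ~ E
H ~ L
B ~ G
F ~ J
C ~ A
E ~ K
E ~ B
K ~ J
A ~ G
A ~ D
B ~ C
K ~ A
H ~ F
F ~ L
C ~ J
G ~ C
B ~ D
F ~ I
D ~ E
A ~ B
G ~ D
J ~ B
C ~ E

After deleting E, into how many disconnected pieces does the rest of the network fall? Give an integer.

E's neighbors (A, B, C, D, and K) remain reachable from one another through other ties, so the rest of the network stays in one piece.

1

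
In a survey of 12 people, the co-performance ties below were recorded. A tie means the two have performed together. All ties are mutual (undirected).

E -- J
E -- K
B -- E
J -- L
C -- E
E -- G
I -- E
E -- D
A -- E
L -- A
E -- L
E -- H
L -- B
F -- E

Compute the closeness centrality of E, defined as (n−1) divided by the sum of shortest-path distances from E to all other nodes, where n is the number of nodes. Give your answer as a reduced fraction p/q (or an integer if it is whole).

1

Distances from E: A:1, B:1, C:1, D:1, F:1, G:1, H:1, I:1, J:1, K:1, L:1. Sum = 11.
n = 12, so closeness = 11/11 = 1.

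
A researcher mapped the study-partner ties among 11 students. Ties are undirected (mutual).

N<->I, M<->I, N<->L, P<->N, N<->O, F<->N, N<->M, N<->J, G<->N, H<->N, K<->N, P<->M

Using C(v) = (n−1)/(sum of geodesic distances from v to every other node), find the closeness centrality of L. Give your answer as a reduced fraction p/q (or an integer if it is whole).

10/19

Distances from L: F:2, G:2, H:2, I:2, J:2, K:2, M:2, N:1, O:2, P:2. Sum = 19.
n = 11, so closeness = 10/19.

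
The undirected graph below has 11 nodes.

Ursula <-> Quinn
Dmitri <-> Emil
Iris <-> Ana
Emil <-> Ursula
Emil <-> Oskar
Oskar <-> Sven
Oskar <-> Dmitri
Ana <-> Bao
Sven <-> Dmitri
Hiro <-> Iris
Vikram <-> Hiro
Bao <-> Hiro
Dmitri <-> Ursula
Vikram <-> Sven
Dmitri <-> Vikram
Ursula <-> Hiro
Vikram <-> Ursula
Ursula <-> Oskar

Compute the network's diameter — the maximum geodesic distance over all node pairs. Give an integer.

4

Eccentricity of each node (its greatest distance to any other): Ana:4, Bao:3, Dmitri:4, Emil:4, Hiro:2, Iris:3, Oskar:4, Quinn:4, Sven:4, Ursula:3, Vikram:3.
The maximum eccentricity is 4, realized for instance by the pair Ana–Dmitri via Ana – Iris – Hiro – Ursula – Dmitri. So the diameter is 4.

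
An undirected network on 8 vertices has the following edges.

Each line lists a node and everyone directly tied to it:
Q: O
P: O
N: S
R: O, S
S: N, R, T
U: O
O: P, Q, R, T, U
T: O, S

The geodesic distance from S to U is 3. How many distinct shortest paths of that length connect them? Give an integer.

2

The shortest distance is 3. The length-3 paths are: S–R–O–U; S–T–O–U.
That gives 2 distinct shortest paths.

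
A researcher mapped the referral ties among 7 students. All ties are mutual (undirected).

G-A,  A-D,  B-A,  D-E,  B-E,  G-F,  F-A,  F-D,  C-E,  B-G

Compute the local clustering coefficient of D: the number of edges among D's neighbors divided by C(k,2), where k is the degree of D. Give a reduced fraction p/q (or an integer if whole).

D's neighbors: A, E, and F (k = 3).
Possible neighbor pairs: C(3,2) = 3. Edges among them: A–F → e = 1.
Clustering(D) = 1/3.

1/3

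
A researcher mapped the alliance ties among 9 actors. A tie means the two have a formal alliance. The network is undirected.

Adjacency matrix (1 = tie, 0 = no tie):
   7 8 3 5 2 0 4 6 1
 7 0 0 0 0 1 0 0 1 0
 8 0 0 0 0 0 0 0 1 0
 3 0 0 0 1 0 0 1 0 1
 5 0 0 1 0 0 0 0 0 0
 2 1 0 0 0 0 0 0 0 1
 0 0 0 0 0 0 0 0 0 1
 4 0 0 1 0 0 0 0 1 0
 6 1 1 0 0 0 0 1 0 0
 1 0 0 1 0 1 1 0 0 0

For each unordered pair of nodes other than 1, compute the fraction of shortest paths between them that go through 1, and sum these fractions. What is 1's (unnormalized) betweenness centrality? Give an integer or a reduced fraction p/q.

21/2

Pairs whose geodesics pass through 1 — 7–3: 1/2; 7–5: 1/2; 7–0: 1; 8–0: 2/2; 3–2: 1; 3–0: 1; 5–2: 1; 5–0: 1; 2–0: 1; 2–4: 1/2; 0–4: 1; 0–6: 2/2.
All other pairs contribute 0.
Summing the contributions gives betweenness(1) = 21/2.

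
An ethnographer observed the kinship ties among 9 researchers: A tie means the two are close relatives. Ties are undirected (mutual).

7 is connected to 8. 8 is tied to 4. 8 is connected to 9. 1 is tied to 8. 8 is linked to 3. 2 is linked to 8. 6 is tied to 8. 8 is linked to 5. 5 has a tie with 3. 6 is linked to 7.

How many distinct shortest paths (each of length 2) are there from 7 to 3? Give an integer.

The shortest distance is 2, and the only length-2 path is 7–8–3. So there is exactly 1 shortest path.

1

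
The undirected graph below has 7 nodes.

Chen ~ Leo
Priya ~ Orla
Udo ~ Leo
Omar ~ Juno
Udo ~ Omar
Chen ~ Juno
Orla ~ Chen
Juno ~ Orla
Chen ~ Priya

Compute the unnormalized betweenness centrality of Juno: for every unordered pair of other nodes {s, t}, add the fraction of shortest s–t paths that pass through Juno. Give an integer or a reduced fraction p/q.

7/2

Pairs whose geodesics pass through Juno — Udo–Orla: 1/2; Chen–Omar: 1; Priya–Omar: 2/2; Orla–Omar: 1.
All other pairs contribute 0.
Summing the contributions gives betweenness(Juno) = 7/2.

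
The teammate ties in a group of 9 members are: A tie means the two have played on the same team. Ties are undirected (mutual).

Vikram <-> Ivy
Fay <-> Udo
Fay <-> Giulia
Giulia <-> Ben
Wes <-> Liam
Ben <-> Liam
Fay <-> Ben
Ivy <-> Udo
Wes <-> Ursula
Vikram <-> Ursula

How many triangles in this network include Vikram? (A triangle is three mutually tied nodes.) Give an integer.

Vikram's neighbors are Ivy and Ursula, but none of them are tied to each other, so no triangle contains Vikram.

0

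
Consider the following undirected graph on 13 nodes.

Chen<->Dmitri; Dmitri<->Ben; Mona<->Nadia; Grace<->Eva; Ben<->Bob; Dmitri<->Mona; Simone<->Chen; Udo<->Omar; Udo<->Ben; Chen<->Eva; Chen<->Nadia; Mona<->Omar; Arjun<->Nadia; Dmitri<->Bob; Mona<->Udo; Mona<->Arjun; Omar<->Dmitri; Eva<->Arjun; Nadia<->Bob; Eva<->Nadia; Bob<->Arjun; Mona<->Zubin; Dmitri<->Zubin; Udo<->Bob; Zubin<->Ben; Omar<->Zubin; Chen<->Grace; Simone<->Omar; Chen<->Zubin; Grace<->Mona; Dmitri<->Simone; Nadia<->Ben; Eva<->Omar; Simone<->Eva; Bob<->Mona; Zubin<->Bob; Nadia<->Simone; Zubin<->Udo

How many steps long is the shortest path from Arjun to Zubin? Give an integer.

2

One shortest route is Arjun – Mona – Zubin, which uses 2 edges, and Arjun and Zubin are not directly tied, so nothing shorter exists. So d(Arjun,Zubin) = 2.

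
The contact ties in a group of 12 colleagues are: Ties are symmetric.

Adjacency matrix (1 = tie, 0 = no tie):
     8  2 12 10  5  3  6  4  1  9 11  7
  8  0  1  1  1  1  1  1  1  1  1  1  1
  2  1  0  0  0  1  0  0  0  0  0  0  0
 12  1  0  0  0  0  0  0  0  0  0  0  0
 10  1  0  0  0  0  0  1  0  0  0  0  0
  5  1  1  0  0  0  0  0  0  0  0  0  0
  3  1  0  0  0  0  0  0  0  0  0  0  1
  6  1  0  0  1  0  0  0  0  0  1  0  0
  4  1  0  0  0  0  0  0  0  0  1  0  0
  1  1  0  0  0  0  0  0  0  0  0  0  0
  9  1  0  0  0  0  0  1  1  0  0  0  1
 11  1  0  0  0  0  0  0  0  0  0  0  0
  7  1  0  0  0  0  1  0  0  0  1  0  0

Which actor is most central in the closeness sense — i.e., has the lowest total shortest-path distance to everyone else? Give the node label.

Farness (sum of distances to all others) for each node — 1:21, 2:20, 3:20, 4:20, 5:20, 6:19, 7:19, 8:11, 9:18, 10:20, 11:21, 12:21.
The smallest farness is 11, for 8, so 8 has the highest closeness.

8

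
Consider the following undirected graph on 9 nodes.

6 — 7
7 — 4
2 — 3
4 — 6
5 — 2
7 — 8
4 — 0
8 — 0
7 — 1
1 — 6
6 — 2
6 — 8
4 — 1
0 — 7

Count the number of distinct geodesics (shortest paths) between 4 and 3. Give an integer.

1

The shortest distance is 3, and the only length-3 path is 4–6–2–3. So there is exactly 1 shortest path.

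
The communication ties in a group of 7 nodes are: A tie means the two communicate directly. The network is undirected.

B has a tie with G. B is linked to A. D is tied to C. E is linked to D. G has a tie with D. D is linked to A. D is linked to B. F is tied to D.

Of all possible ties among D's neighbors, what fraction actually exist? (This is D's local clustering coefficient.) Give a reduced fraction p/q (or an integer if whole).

2/15

D's neighbors: A, B, C, E, F, and G (k = 6).
Possible neighbor pairs: C(6,2) = 15. Edges among them: A–B, B–G → e = 2.
Clustering(D) = 2/15.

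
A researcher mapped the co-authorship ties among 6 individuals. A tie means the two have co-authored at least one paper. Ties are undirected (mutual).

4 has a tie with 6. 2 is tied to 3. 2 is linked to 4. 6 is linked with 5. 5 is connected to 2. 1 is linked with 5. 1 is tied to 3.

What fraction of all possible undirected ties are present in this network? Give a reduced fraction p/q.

7/15

There are 7 edges and 6 nodes, so the maximum possible is C(6,2) = 15.
Density = 7/15.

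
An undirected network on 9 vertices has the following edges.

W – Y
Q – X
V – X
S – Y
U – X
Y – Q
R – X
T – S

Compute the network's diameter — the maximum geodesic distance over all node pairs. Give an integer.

5

Eccentricity of each node (its greatest distance to any other): Q:3, R:5, S:4, T:5, U:5, V:5, W:4, X:4, Y:3.
The maximum eccentricity is 5, realized for instance by the pair T–V via T – S – Y – Q – X – V. So the diameter is 5.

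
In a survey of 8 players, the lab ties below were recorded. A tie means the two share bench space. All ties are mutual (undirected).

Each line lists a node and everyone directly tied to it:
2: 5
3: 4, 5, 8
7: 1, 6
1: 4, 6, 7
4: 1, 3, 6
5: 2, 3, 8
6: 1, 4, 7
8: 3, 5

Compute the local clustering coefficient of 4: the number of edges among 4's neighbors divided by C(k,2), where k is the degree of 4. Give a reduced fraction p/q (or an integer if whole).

4's neighbors: 1, 3, and 6 (k = 3).
Possible neighbor pairs: C(3,2) = 3. Edges among them: 1–6 → e = 1.
Clustering(4) = 1/3.

1/3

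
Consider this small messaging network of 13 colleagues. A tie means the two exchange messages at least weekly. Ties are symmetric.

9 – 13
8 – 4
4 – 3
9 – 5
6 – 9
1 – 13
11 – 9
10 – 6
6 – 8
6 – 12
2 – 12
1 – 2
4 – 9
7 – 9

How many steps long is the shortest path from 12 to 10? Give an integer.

2

One shortest route is 12 – 6 – 10, which uses 2 edges, and 12 and 10 are not directly tied, so nothing shorter exists. So d(12,10) = 2.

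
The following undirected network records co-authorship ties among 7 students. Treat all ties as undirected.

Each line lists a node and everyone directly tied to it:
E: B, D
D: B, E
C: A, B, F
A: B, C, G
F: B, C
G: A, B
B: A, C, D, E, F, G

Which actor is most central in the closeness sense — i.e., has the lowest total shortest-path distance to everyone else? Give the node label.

B

Farness (sum of distances to all others) for each node — A:9, B:6, C:9, D:10, E:10, F:10, G:10.
The smallest farness is 6, for B, so B has the highest closeness.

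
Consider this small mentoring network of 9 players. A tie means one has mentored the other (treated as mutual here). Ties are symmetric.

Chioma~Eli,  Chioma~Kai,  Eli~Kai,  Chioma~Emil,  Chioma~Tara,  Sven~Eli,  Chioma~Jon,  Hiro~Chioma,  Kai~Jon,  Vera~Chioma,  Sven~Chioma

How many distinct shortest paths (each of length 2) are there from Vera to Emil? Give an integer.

The shortest distance is 2, and the only length-2 path is Vera–Chioma–Emil. So there is exactly 1 shortest path.

1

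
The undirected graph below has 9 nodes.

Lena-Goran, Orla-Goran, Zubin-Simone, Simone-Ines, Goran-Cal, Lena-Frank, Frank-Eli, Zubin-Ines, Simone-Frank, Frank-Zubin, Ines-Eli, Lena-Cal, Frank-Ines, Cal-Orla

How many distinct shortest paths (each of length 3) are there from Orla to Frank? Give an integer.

The shortest distance is 3. The length-3 paths are: Orla–Cal–Lena–Frank; Orla–Goran–Lena–Frank.
That gives 2 distinct shortest paths.

2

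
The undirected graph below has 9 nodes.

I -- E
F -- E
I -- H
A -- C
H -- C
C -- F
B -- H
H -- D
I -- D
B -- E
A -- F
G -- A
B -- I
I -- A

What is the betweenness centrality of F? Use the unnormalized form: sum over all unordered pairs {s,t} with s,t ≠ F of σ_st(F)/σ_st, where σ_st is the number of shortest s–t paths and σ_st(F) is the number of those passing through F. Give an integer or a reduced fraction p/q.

Pairs whose geodesics pass through F — A–E: 1/2; G–E: 1/2; E–C: 1.
All other pairs contribute 0.
Summing the contributions gives betweenness(F) = 2.

2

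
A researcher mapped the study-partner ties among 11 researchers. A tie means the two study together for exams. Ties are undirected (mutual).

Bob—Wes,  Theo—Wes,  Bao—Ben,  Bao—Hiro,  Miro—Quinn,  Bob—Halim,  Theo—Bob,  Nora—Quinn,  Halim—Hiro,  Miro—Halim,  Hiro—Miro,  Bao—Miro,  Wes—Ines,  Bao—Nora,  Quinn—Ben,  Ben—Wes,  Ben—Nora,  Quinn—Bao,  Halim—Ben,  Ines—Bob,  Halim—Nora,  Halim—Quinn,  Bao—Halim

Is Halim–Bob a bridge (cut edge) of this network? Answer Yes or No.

Even without that edge, Halim still reaches Bob via Halim – Ben – Wes – Bob, so the network stays connected. Not a bridge.

No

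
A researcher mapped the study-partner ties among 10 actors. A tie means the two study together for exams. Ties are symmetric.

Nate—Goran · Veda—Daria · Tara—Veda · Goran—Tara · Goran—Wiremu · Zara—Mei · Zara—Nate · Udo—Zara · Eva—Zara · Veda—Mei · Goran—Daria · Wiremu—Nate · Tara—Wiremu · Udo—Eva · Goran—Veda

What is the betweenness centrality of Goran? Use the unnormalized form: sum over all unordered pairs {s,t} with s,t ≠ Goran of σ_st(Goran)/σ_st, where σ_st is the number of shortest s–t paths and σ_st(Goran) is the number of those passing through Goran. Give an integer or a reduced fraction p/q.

Pairs whose geodesics pass through Goran — Mei–Wiremu: 1/3; Udo–Daria: 1/2; Udo–Tara: 1/3; Eva–Daria: 1/2; Eva–Tara: 1/3; Zara–Daria: 1/2; Zara–Tara: 1/3; Veda–Wiremu: 1/2; Veda–Nate: 1; Daria–Tara: 1/2; Daria–Wiremu: 1; Daria–Nate: 1; Tara–Nate: 1/2.
All other pairs contribute 0.
Summing the contributions gives betweenness(Goran) = 22/3.

22/3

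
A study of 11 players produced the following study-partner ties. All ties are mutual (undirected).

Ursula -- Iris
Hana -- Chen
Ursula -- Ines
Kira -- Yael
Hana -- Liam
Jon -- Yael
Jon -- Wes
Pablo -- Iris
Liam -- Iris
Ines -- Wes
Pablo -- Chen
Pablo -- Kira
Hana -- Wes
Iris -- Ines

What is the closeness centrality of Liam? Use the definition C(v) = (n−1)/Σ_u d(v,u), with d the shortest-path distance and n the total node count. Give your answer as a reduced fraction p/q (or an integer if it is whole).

Distances from Liam: Chen:2, Hana:1, Ines:2, Iris:1, Jon:3, Kira:3, Pablo:2, Ursula:2, Wes:2, Yael:4. Sum = 22.
n = 11, so closeness = 10/22 = 5/11.

5/11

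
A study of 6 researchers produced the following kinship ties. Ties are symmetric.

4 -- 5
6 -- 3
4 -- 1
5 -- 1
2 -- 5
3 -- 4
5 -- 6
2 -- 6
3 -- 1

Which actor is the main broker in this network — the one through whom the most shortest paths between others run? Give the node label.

5

Unnormalized betweenness of each node: 1:1/3, 2:0, 3:1, 4:1/3, 5:3, 6:4/3.
5 has the largest value, 3, making it the main broker — the node through which the most shortest paths run.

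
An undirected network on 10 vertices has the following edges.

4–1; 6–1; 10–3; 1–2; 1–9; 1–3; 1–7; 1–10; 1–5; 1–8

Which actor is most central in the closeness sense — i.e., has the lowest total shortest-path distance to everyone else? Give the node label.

Farness (sum of distances to all others) for each node — 1:9, 2:17, 3:16, 4:17, 5:17, 6:17, 7:17, 8:17, 9:17, 10:16.
The smallest farness is 9, for 1, so 1 has the highest closeness.

1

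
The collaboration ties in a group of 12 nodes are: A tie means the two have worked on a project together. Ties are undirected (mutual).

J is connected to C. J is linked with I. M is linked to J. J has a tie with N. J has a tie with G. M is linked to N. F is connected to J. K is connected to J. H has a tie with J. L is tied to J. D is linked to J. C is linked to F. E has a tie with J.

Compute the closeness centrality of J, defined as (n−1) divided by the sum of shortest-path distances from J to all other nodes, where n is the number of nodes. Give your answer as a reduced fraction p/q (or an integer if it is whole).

Distances from J: C:1, D:1, E:1, F:1, G:1, H:1, I:1, K:1, L:1, M:1, N:1. Sum = 11.
n = 12, so closeness = 11/11 = 1.

1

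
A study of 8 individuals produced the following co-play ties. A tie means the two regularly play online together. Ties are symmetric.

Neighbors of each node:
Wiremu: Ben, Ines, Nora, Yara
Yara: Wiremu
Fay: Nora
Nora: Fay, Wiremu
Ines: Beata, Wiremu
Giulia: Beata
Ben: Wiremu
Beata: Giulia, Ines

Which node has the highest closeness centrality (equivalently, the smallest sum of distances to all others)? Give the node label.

Farness (sum of distances to all others) for each node — Beata:17, Ben:17, Fay:21, Giulia:23, Ines:13, Nora:15, Wiremu:11, Yara:17.
The smallest farness is 11, for Wiremu, so Wiremu has the highest closeness.

Wiremu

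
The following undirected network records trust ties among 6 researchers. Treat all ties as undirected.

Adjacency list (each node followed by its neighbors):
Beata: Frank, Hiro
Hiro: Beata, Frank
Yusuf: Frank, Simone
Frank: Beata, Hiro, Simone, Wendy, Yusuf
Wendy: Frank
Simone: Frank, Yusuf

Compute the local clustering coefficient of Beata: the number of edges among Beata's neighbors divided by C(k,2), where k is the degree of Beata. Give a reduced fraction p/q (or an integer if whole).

Beata's neighbors: Frank and Hiro (k = 2).
Possible neighbor pairs: C(2,2) = 1. Edges among them: Frank–Hiro → e = 1.
Clustering(Beata) = 1/1.

1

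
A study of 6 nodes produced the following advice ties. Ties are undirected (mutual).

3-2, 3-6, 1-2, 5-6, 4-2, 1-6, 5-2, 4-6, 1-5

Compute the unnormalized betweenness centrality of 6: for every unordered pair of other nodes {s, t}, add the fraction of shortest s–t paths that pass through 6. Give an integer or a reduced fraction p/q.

Pairs whose geodesics pass through 6 — 3–4: 1/2; 3–1: 1/2; 3–5: 1/2; 4–1: 1/2; 4–5: 1/2.
All other pairs contribute 0.
Summing the contributions gives betweenness(6) = 5/2.

5/2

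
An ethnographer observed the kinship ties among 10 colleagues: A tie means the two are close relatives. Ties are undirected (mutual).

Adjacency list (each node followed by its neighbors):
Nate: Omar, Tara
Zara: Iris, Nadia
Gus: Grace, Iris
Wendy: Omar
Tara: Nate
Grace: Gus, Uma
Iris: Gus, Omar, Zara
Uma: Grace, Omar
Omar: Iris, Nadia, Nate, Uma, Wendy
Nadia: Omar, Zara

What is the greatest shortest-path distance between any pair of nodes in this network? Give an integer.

4

Eccentricity of each node (its greatest distance to any other): Grace:4, Gus:4, Iris:3, Nadia:3, Nate:3, Omar:2, Tara:4, Uma:3, Wendy:3, Zara:4.
The maximum eccentricity is 4, realized for instance by the pair Zara–Tara via Zara – Iris – Omar – Nate – Tara. So the diameter is 4.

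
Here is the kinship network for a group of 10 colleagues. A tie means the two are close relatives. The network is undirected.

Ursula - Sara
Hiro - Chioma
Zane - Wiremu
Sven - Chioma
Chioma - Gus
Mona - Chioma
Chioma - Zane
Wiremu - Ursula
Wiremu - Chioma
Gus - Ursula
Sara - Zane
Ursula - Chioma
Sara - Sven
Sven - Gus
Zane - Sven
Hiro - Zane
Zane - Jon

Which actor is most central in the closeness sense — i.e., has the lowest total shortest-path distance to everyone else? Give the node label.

Chioma

Farness (sum of distances to all others) for each node — Chioma:11, Gus:16, Hiro:16, Jon:20, Mona:19, Sara:16, Sven:14, Ursula:15, Wiremu:15, Zane:12.
The smallest farness is 11, for Chioma, so Chioma has the highest closeness.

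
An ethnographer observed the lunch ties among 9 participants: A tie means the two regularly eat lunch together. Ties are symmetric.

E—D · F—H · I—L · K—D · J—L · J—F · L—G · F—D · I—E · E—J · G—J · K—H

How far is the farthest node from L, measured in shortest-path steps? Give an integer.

4

Distances from L: D:3, E:2, F:2, G:1, H:3, I:1, J:1, K:4.
The largest is 4 (to K), so the eccentricity of L is 4.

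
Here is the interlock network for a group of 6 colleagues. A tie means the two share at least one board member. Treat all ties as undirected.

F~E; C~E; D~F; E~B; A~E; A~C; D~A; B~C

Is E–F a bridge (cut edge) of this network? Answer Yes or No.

No

Even without that edge, E still reaches F via E – A – D – F, so the network stays connected. Not a bridge.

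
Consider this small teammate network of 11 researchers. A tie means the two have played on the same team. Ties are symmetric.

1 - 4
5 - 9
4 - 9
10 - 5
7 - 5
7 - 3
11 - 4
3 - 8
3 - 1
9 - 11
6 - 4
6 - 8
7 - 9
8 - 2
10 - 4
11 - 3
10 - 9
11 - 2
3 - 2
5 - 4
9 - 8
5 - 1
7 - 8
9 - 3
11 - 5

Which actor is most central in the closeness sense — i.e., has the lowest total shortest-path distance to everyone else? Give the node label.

9

Farness (sum of distances to all others) for each node — 1:17, 2:18, 3:14, 4:14, 5:14, 6:18, 7:16, 8:15, 9:13, 10:18, 11:15.
The smallest farness is 13, for 9, so 9 has the highest closeness.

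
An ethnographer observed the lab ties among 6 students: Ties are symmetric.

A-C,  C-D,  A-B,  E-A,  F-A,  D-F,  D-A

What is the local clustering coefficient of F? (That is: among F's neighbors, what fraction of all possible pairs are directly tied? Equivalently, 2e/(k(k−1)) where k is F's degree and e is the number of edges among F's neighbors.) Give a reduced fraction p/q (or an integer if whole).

F's neighbors: A and D (k = 2).
Possible neighbor pairs: C(2,2) = 1. Edges among them: A–D → e = 1.
Clustering(F) = 1/1.

1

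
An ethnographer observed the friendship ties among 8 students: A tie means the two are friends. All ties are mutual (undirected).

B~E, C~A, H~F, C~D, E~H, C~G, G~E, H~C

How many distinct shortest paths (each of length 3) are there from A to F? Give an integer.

The shortest distance is 3, and the only length-3 path is A–C–H–F. So there is exactly 1 shortest path.

1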